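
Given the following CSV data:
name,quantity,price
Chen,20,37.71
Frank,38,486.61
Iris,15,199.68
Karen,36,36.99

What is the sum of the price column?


Values in 'price' column:
  Row 1: 37.71
  Row 2: 486.61
  Row 3: 199.68
  Row 4: 36.99
Sum = 37.71 + 486.61 + 199.68 + 36.99 = 760.99

ANSWER: 760.99


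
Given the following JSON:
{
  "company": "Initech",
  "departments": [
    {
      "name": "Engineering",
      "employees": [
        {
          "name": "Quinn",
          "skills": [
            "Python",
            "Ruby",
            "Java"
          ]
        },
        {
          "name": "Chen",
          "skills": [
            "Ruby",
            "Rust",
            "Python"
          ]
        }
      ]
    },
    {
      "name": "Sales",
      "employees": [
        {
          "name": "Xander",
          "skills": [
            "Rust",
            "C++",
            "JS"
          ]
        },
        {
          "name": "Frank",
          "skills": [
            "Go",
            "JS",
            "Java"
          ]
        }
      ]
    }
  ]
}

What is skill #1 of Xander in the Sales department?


Path: departments[1].employees[0].skills[0]
Value: Rust

ANSWER: Rust


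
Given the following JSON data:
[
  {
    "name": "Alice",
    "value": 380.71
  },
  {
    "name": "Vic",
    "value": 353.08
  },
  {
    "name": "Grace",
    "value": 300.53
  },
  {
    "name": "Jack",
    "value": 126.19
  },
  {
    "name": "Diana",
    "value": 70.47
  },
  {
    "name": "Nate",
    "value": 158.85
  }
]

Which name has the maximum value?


Comparing values:
  Alice: 380.71
  Vic: 353.08
  Grace: 300.53
  Jack: 126.19
  Diana: 70.47
  Nate: 158.85
Maximum: Alice (380.71)

ANSWER: Alice


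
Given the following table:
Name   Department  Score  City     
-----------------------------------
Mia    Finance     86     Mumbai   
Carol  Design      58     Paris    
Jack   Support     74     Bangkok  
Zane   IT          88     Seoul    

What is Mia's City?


Row 1: Mia
City = Mumbai

ANSWER: Mumbai


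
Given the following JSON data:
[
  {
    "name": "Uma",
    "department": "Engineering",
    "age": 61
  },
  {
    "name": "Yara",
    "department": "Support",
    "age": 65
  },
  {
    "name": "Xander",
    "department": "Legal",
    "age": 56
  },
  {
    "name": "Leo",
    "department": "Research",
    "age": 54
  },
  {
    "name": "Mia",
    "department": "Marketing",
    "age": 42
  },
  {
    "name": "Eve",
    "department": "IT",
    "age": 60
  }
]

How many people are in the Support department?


Scanning records for department = Support
  Record 1: Yara
Count: 1

ANSWER: 1


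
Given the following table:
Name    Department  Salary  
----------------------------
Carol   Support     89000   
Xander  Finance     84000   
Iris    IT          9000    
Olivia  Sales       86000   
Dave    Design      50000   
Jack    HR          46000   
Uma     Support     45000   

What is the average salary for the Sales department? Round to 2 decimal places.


Sales department members:
  Olivia: 86000
Sum = 86000
Count = 1
Average = 86000 / 1 = 86000.00

ANSWER: 86000.00


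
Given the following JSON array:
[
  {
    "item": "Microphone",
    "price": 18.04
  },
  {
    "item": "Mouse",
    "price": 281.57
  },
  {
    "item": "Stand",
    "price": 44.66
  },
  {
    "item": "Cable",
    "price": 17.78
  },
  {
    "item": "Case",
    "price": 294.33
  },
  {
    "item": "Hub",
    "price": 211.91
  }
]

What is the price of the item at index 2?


Array index 2 -> Stand
price = 44.66

ANSWER: 44.66


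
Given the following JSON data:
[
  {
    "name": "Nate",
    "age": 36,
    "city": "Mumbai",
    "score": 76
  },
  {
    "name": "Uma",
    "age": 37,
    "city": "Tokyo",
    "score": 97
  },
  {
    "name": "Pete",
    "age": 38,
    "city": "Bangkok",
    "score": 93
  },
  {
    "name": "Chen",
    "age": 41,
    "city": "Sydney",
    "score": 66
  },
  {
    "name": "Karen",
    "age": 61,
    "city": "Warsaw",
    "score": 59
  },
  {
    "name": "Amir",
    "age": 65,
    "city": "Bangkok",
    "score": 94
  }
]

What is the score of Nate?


Looking up record where name = Nate
Record index: 0
Field 'score' = 76

ANSWER: 76


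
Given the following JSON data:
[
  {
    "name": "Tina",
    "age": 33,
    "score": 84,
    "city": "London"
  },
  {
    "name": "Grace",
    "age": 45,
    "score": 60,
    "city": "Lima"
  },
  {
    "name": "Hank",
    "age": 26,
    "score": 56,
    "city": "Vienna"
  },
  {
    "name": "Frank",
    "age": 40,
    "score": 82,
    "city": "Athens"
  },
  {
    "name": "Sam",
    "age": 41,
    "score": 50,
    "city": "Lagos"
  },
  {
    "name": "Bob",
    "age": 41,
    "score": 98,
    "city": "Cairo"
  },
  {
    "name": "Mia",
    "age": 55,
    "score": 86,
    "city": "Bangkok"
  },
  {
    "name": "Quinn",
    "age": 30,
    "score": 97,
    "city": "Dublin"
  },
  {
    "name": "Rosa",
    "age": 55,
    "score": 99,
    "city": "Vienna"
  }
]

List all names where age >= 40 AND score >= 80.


Checking both conditions:
  Tina (age=33, score=84) -> no
  Grace (age=45, score=60) -> no
  Hank (age=26, score=56) -> no
  Frank (age=40, score=82) -> YES
  Sam (age=41, score=50) -> no
  Bob (age=41, score=98) -> YES
  Mia (age=55, score=86) -> YES
  Quinn (age=30, score=97) -> no
  Rosa (age=55, score=99) -> YES


ANSWER: Frank, Bob, Mia, Rosa


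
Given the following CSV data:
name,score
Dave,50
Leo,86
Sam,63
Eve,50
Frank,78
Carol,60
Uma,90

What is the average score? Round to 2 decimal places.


Scores: 50, 86, 63, 50, 78, 60, 90
Sum = 477
Count = 7
Average = 477 / 7 = 68.14

ANSWER: 68.14


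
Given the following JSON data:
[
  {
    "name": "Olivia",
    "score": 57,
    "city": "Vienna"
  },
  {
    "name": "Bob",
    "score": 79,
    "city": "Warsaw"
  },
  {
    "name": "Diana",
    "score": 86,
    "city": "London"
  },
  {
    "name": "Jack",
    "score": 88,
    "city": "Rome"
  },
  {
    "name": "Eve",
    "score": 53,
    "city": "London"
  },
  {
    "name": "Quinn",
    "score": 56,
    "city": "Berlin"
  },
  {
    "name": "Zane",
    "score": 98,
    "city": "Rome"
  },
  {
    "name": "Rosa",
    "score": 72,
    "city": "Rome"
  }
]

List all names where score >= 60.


Filtering records where score >= 60:
  Olivia (score=57) -> no
  Bob (score=79) -> YES
  Diana (score=86) -> YES
  Jack (score=88) -> YES
  Eve (score=53) -> no
  Quinn (score=56) -> no
  Zane (score=98) -> YES
  Rosa (score=72) -> YES


ANSWER: Bob, Diana, Jack, Zane, Rosa


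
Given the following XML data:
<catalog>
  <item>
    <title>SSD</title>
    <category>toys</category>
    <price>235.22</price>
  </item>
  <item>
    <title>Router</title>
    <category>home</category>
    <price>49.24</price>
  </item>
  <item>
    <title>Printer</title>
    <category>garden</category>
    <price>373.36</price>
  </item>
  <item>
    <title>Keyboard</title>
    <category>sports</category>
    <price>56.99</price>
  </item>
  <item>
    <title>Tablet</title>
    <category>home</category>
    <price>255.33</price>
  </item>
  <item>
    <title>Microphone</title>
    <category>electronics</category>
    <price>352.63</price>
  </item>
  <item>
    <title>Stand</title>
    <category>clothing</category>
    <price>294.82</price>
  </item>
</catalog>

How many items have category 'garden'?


Scanning <item> elements for <category>garden</category>:
  Item 3: Printer -> MATCH
Count: 1

ANSWER: 1


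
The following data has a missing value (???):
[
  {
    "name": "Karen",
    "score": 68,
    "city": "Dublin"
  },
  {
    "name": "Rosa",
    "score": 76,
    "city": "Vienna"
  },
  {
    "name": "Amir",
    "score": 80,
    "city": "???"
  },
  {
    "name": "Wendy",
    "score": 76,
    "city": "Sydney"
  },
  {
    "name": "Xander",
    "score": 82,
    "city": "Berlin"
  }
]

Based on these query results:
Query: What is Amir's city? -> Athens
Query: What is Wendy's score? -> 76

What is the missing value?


The missing value is Amir's city
From query: Amir's city = Athens

ANSWER: Athens


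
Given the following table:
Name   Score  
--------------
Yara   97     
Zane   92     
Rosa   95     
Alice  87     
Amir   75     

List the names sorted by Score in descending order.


Sorting by Score (descending):
  Yara: 97
  Rosa: 95
  Zane: 92
  Alice: 87
  Amir: 75


ANSWER: Yara, Rosa, Zane, Alice, Amir


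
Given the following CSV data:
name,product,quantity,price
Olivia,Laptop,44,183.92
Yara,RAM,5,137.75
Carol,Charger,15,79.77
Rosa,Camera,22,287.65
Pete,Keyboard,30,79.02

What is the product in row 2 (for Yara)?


Row 2: Yara
Column 'product' = RAM

ANSWER: RAM


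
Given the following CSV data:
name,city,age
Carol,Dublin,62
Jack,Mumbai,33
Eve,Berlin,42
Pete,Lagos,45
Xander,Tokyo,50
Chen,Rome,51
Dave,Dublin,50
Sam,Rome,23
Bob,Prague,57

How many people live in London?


Scanning city column for 'London':
Total matches: 0

ANSWER: 0


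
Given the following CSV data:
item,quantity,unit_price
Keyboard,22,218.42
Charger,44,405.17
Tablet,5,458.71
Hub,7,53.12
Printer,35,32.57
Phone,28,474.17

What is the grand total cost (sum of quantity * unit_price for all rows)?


Computing row totals:
  Keyboard: 22 * 218.42 = 4805.24
  Charger: 44 * 405.17 = 17827.48
  Tablet: 5 * 458.71 = 2293.55
  Hub: 7 * 53.12 = 371.84
  Printer: 35 * 32.57 = 1139.95
  Phone: 28 * 474.17 = 13276.76
Grand total = 4805.24 + 17827.48 + 2293.55 + 371.84 + 1139.95 + 13276.76 = 39714.82

ANSWER: 39714.82


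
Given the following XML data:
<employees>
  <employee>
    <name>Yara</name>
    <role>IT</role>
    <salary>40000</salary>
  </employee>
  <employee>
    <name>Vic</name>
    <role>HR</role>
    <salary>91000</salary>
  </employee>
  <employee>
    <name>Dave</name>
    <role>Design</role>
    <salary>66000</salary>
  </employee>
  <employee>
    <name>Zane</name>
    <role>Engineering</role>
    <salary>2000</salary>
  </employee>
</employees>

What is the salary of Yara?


Searching for <employee> with <name>Yara</name>
Found at position 1
<salary>40000</salary>

ANSWER: 40000


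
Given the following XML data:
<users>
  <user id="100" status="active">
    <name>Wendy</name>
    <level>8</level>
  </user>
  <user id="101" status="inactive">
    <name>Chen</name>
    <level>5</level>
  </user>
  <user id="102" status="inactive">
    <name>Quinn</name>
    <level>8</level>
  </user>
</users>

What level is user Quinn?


Finding user: Quinn
<level>8</level>

ANSWER: 8


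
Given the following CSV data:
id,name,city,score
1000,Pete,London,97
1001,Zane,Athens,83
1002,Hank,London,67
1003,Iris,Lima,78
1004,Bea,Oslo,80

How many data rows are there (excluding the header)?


Counting rows (excluding header):
Header: id,name,city,score
Data rows: 5

ANSWER: 5


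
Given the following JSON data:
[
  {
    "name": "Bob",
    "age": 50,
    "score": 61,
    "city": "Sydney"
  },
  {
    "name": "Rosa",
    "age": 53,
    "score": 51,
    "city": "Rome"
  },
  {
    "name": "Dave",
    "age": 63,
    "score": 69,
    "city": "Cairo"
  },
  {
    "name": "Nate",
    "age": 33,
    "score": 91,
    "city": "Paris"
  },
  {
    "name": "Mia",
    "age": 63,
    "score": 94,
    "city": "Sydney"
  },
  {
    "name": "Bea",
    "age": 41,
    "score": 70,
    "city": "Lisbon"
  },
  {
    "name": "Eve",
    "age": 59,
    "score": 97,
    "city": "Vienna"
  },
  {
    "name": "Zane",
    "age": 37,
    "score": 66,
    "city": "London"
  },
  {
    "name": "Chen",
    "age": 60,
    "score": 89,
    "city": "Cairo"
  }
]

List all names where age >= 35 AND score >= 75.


Checking both conditions:
  Bob (age=50, score=61) -> no
  Rosa (age=53, score=51) -> no
  Dave (age=63, score=69) -> no
  Nate (age=33, score=91) -> no
  Mia (age=63, score=94) -> YES
  Bea (age=41, score=70) -> no
  Eve (age=59, score=97) -> YES
  Zane (age=37, score=66) -> no
  Chen (age=60, score=89) -> YES


ANSWER: Mia, Eve, Chen


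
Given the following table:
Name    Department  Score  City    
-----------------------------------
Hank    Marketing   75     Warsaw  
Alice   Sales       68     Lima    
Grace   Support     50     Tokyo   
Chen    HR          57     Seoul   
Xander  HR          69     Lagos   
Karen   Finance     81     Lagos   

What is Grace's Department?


Row 3: Grace
Department = Support

ANSWER: Support


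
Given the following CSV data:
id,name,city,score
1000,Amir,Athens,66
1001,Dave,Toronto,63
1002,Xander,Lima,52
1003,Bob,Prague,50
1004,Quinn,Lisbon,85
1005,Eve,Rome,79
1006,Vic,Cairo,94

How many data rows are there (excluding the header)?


Counting rows (excluding header):
Header: id,name,city,score
Data rows: 7

ANSWER: 7


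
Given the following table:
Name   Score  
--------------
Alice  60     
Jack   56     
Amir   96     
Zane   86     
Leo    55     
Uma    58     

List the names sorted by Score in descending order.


Sorting by Score (descending):
  Amir: 96
  Zane: 86
  Alice: 60
  Uma: 58
  Jack: 56
  Leo: 55


ANSWER: Amir, Zane, Alice, Uma, Jack, Leo


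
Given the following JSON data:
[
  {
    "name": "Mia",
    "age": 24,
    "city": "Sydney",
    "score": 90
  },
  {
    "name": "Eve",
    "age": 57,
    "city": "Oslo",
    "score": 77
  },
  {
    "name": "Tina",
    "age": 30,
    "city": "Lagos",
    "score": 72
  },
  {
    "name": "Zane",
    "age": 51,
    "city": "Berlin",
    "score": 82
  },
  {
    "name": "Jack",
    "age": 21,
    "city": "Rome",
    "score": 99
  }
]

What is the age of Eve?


Looking up record where name = Eve
Record index: 1
Field 'age' = 57

ANSWER: 57


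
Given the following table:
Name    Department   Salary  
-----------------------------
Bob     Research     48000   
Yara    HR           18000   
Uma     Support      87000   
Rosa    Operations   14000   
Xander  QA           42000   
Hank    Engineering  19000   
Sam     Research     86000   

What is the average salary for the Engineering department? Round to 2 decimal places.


Engineering department members:
  Hank: 19000
Sum = 19000
Count = 1
Average = 19000 / 1 = 19000.00

ANSWER: 19000.00


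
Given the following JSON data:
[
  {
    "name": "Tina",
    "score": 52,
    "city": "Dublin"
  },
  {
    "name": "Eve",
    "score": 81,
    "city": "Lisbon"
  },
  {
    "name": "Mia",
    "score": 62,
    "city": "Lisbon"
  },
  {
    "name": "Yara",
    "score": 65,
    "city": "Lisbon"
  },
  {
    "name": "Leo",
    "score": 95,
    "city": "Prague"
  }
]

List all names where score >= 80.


Filtering records where score >= 80:
  Tina (score=52) -> no
  Eve (score=81) -> YES
  Mia (score=62) -> no
  Yara (score=65) -> no
  Leo (score=95) -> YES


ANSWER: Eve, Leo


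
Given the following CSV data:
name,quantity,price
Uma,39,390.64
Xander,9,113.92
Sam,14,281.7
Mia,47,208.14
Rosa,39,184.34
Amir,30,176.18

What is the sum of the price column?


Values in 'price' column:
  Row 1: 390.64
  Row 2: 113.92
  Row 3: 281.7
  Row 4: 208.14
  Row 5: 184.34
  Row 6: 176.18
Sum = 390.64 + 113.92 + 281.7 + 208.14 + 184.34 + 176.18 = 1354.92

ANSWER: 1354.92


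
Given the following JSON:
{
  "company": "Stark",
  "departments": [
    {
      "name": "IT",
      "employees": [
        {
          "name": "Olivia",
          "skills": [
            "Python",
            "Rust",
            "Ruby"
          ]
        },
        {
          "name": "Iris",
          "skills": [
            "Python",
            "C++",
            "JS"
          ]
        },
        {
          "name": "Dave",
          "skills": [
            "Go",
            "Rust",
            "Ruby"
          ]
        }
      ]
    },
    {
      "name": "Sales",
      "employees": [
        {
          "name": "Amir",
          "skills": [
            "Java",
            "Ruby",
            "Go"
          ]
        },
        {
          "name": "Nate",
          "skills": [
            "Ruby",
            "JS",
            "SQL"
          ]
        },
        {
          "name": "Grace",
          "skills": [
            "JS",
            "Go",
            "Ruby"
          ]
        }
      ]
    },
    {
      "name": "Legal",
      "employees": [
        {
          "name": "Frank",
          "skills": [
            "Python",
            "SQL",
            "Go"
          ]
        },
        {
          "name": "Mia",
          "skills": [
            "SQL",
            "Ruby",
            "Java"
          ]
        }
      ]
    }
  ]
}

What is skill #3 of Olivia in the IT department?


Path: departments[0].employees[0].skills[2]
Value: Ruby

ANSWER: Ruby


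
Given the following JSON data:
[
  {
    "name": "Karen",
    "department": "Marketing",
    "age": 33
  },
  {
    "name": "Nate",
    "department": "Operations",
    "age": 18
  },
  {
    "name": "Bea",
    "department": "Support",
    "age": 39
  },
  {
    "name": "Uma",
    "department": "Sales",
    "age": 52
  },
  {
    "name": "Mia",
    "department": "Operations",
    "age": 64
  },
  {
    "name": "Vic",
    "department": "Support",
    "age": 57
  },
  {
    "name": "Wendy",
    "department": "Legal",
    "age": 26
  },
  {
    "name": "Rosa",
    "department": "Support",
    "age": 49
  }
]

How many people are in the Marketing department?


Scanning records for department = Marketing
  Record 0: Karen
Count: 1

ANSWER: 1


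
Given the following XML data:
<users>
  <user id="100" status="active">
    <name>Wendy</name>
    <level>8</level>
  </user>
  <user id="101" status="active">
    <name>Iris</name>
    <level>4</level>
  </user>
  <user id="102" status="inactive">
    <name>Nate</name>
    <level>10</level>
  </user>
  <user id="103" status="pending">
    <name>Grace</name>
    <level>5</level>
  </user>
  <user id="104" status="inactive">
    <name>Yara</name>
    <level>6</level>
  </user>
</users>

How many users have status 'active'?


Counting users with status='active':
  Wendy (id=100) -> MATCH
  Iris (id=101) -> MATCH
Count: 2

ANSWER: 2


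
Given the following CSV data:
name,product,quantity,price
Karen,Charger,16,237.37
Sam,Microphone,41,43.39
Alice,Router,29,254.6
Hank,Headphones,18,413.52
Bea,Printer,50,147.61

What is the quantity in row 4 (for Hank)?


Row 4: Hank
Column 'quantity' = 18

ANSWER: 18


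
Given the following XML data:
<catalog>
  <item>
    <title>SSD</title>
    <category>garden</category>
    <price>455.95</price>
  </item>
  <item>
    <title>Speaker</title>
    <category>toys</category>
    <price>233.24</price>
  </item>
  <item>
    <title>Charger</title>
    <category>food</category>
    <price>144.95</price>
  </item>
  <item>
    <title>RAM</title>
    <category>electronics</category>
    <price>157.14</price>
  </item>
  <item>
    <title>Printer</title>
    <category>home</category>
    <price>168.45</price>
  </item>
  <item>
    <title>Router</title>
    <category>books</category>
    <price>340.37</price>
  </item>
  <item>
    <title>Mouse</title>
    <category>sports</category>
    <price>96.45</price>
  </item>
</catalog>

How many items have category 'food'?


Scanning <item> elements for <category>food</category>:
  Item 3: Charger -> MATCH
Count: 1

ANSWER: 1


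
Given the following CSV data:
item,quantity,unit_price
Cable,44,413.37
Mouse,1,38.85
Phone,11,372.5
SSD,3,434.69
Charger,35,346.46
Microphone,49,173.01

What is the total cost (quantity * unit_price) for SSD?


Row: SSD
quantity = 3
unit_price = 434.69
total = 3 * 434.69 = 1304.07

ANSWER: 1304.07


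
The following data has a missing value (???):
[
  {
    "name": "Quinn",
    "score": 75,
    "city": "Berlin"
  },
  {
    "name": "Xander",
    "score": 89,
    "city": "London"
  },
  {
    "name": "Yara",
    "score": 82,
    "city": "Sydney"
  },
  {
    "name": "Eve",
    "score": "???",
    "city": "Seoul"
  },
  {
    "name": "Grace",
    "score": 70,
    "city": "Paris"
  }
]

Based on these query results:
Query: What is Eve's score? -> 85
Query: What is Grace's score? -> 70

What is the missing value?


The missing value is Eve's score
From query: Eve's score = 85

ANSWER: 85


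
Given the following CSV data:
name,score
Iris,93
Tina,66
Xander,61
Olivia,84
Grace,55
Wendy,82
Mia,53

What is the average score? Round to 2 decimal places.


Scores: 93, 66, 61, 84, 55, 82, 53
Sum = 494
Count = 7
Average = 494 / 7 = 70.57

ANSWER: 70.57


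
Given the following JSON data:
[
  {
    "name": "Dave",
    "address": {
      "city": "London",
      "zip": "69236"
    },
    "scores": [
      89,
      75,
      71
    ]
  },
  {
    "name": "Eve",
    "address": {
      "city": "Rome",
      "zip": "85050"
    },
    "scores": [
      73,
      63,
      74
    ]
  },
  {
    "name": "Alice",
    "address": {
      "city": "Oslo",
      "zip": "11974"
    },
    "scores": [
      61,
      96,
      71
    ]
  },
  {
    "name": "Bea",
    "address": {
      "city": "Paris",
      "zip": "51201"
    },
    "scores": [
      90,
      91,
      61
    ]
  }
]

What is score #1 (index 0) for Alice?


Path: records[2].scores[0]
Value: 61

ANSWER: 61


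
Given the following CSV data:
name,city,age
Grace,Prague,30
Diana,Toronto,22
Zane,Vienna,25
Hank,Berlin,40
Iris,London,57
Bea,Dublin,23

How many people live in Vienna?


Scanning city column for 'Vienna':
  Row 3: Zane -> MATCH
Total matches: 1

ANSWER: 1


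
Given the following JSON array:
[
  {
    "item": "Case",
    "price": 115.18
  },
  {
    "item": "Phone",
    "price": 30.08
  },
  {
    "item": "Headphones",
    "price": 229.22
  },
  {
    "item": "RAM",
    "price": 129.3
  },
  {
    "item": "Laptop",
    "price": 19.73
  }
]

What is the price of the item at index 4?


Array index 4 -> Laptop
price = 19.73

ANSWER: 19.73


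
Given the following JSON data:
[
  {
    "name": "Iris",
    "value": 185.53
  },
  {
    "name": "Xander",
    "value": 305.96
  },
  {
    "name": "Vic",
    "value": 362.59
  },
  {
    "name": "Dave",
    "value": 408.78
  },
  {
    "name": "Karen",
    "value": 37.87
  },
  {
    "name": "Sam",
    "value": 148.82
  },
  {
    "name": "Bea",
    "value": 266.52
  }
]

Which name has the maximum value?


Comparing values:
  Iris: 185.53
  Xander: 305.96
  Vic: 362.59
  Dave: 408.78
  Karen: 37.87
  Sam: 148.82
  Bea: 266.52
Maximum: Dave (408.78)

ANSWER: Dave


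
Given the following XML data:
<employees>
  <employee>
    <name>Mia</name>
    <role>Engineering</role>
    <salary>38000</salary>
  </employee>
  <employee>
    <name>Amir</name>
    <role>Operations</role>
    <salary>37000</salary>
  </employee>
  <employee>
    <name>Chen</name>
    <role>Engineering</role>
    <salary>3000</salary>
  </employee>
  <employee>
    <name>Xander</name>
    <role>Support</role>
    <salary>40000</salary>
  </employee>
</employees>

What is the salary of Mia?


Searching for <employee> with <name>Mia</name>
Found at position 1
<salary>38000</salary>

ANSWER: 38000


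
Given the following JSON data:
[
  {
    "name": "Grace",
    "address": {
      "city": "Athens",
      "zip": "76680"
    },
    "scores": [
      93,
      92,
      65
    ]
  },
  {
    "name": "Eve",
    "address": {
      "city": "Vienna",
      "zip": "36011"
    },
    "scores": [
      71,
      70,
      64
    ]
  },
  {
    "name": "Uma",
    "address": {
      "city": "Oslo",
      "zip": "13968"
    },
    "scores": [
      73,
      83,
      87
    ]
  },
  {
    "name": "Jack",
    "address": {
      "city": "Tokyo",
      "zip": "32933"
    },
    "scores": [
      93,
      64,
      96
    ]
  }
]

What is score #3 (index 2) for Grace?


Path: records[0].scores[2]
Value: 65

ANSWER: 65


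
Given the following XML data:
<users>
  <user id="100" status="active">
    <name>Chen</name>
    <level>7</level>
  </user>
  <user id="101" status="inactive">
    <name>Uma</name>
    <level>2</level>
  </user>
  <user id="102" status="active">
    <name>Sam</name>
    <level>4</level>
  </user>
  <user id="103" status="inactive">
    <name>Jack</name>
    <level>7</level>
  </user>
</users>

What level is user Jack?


Finding user: Jack
<level>7</level>

ANSWER: 7


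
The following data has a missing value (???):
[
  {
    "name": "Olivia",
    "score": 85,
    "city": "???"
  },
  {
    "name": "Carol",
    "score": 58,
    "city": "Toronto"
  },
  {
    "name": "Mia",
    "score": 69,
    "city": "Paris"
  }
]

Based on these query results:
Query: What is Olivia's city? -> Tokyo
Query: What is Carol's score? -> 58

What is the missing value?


The missing value is Olivia's city
From query: Olivia's city = Tokyo

ANSWER: Tokyo


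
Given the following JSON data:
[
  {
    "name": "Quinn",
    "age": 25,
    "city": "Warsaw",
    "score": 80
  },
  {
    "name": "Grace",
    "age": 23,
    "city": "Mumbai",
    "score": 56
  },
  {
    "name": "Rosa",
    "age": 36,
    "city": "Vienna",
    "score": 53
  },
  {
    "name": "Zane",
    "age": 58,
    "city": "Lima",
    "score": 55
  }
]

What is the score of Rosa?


Looking up record where name = Rosa
Record index: 2
Field 'score' = 53

ANSWER: 53


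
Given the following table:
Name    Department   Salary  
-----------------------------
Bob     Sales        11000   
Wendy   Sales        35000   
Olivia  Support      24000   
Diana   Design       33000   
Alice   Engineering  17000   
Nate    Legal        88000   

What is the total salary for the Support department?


Support department members:
  Olivia: 24000
Total = 24000 = 24000

ANSWER: 24000


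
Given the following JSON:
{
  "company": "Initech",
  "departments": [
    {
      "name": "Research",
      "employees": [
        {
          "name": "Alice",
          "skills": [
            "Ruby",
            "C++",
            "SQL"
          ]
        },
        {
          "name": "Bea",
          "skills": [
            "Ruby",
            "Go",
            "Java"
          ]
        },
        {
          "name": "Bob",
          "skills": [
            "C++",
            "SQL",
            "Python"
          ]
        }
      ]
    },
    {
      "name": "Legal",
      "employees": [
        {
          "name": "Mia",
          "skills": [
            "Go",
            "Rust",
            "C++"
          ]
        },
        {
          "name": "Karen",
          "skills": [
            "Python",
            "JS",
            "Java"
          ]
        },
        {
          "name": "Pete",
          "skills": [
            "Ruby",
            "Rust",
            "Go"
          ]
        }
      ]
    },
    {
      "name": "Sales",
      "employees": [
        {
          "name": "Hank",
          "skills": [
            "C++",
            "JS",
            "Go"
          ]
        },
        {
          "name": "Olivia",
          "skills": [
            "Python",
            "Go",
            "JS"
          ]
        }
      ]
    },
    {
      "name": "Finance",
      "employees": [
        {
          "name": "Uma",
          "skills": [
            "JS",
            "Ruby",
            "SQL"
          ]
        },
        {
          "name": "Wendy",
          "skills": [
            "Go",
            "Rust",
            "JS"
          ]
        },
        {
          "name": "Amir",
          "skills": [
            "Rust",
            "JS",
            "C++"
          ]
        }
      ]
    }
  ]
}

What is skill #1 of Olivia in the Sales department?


Path: departments[2].employees[1].skills[0]
Value: Python

ANSWER: Python


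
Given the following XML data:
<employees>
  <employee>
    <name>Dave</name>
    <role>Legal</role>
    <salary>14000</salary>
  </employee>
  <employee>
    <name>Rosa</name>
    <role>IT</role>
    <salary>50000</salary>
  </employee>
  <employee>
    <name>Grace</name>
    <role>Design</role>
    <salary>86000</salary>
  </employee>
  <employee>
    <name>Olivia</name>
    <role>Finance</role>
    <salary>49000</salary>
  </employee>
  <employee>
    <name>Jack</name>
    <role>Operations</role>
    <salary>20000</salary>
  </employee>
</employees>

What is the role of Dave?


Searching for <employee> with <name>Dave</name>
Found at position 1
<role>Legal</role>

ANSWER: Legal


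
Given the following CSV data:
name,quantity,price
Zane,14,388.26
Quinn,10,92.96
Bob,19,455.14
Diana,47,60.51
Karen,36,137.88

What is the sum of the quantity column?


Values in 'quantity' column:
  Row 1: 14
  Row 2: 10
  Row 3: 19
  Row 4: 47
  Row 5: 36
Sum = 14 + 10 + 19 + 47 + 36 = 126

ANSWER: 126


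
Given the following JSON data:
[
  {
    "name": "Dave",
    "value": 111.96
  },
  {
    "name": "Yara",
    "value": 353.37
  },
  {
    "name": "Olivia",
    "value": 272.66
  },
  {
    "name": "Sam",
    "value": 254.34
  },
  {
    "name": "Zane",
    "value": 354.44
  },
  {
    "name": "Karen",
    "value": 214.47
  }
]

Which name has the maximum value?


Comparing values:
  Dave: 111.96
  Yara: 353.37
  Olivia: 272.66
  Sam: 254.34
  Zane: 354.44
  Karen: 214.47
Maximum: Zane (354.44)

ANSWER: Zane


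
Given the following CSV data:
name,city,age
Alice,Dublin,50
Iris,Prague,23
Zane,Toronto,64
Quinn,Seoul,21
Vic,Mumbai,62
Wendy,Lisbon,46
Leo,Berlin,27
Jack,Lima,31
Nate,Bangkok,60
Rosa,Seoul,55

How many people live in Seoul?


Scanning city column for 'Seoul':
  Row 4: Quinn -> MATCH
  Row 10: Rosa -> MATCH
Total matches: 2

ANSWER: 2


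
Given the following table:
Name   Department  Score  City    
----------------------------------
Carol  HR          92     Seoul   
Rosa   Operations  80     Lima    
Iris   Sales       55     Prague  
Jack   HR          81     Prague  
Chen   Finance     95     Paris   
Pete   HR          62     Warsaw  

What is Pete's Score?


Row 6: Pete
Score = 62

ANSWER: 62


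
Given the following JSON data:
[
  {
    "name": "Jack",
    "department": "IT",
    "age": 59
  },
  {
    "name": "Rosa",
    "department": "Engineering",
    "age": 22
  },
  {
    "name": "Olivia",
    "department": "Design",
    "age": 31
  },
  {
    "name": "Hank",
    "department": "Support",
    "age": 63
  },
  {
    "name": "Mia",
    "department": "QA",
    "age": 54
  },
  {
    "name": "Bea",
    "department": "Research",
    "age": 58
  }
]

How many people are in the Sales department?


Scanning records for department = Sales
  No matches found
Count: 0

ANSWER: 0


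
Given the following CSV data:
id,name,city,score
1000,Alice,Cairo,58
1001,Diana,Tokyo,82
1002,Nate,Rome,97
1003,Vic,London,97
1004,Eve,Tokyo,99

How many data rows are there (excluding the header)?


Counting rows (excluding header):
Header: id,name,city,score
Data rows: 5

ANSWER: 5


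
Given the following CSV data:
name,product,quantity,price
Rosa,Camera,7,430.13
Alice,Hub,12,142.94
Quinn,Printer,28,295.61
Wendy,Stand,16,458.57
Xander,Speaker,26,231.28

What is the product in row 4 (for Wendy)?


Row 4: Wendy
Column 'product' = Stand

ANSWER: Stand


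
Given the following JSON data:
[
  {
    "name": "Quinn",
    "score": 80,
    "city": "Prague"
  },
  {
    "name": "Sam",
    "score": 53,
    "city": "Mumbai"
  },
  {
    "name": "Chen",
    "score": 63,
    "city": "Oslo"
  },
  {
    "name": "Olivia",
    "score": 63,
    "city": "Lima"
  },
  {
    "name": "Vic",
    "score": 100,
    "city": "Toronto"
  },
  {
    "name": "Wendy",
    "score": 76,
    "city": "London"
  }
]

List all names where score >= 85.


Filtering records where score >= 85:
  Quinn (score=80) -> no
  Sam (score=53) -> no
  Chen (score=63) -> no
  Olivia (score=63) -> no
  Vic (score=100) -> YES
  Wendy (score=76) -> no


ANSWER: Vic


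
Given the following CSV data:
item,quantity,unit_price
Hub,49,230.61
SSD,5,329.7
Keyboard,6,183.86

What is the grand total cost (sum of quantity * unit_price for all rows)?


Computing row totals:
  Hub: 49 * 230.61 = 11299.89
  SSD: 5 * 329.7 = 1648.5
  Keyboard: 6 * 183.86 = 1103.16
Grand total = 11299.89 + 1648.5 + 1103.16 = 14051.55

ANSWER: 14051.55


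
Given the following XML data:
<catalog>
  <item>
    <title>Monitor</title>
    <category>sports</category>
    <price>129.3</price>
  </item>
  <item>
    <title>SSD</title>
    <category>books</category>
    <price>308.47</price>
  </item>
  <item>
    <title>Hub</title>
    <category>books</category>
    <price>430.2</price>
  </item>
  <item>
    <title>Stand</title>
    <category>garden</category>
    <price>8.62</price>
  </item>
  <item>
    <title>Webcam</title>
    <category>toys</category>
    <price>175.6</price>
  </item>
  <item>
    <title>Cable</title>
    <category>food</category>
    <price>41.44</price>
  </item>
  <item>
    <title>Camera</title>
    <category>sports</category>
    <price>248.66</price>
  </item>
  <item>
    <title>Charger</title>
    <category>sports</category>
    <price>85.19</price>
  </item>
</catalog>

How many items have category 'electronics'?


Scanning <item> elements for <category>electronics</category>:
Count: 0

ANSWER: 0


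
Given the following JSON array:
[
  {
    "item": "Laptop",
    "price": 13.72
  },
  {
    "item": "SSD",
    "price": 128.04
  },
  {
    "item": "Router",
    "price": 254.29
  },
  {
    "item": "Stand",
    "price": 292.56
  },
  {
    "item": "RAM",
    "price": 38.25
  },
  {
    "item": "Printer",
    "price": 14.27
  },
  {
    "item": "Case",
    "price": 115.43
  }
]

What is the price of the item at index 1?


Array index 1 -> SSD
price = 128.04

ANSWER: 128.04


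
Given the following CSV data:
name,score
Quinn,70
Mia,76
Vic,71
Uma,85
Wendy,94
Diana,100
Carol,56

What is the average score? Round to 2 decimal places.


Scores: 70, 76, 71, 85, 94, 100, 56
Sum = 552
Count = 7
Average = 552 / 7 = 78.86

ANSWER: 78.86


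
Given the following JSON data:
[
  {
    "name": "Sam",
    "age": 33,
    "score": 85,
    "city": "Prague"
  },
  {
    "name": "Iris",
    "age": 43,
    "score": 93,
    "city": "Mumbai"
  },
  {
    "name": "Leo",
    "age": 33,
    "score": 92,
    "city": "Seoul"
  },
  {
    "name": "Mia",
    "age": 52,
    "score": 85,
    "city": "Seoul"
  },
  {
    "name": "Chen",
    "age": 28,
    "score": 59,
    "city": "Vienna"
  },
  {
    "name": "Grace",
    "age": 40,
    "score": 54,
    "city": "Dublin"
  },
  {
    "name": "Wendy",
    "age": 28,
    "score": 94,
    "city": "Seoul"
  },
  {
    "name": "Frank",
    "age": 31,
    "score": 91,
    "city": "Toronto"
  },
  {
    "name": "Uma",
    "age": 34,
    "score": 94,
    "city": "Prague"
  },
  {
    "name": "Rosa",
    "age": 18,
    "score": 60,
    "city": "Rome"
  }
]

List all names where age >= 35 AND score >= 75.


Checking both conditions:
  Sam (age=33, score=85) -> no
  Iris (age=43, score=93) -> YES
  Leo (age=33, score=92) -> no
  Mia (age=52, score=85) -> YES
  Chen (age=28, score=59) -> no
  Grace (age=40, score=54) -> no
  Wendy (age=28, score=94) -> no
  Frank (age=31, score=91) -> no
  Uma (age=34, score=94) -> no
  Rosa (age=18, score=60) -> no


ANSWER: Iris, Mia


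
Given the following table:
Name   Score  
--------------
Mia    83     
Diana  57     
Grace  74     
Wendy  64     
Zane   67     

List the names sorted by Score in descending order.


Sorting by Score (descending):
  Mia: 83
  Grace: 74
  Zane: 67
  Wendy: 64
  Diana: 57


ANSWER: Mia, Grace, Zane, Wendy, Diana


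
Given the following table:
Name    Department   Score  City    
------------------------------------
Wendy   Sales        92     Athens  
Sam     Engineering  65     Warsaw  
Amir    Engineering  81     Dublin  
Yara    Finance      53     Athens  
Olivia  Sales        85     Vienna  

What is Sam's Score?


Row 2: Sam
Score = 65

ANSWER: 65


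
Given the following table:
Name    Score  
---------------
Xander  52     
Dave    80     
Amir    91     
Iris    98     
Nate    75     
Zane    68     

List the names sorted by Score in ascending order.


Sorting by Score (ascending):
  Xander: 52
  Zane: 68
  Nate: 75
  Dave: 80
  Amir: 91
  Iris: 98


ANSWER: Xander, Zane, Nate, Dave, Amir, Iris


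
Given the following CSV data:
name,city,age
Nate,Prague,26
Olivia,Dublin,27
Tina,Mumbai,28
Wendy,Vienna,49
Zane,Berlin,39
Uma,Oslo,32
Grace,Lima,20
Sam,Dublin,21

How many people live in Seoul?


Scanning city column for 'Seoul':
Total matches: 0

ANSWER: 0


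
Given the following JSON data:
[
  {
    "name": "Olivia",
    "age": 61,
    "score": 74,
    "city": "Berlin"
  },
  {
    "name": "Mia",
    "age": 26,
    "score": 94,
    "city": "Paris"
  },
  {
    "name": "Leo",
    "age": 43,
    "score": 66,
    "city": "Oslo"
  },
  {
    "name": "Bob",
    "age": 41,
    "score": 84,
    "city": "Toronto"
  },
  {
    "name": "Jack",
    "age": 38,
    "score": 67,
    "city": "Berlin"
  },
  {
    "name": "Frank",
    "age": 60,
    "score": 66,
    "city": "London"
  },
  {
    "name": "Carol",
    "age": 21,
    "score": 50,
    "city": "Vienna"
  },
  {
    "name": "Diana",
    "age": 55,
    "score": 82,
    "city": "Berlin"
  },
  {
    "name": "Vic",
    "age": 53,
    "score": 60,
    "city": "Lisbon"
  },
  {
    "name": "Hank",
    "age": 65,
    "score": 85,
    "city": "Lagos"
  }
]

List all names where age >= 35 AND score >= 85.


Checking both conditions:
  Olivia (age=61, score=74) -> no
  Mia (age=26, score=94) -> no
  Leo (age=43, score=66) -> no
  Bob (age=41, score=84) -> no
  Jack (age=38, score=67) -> no
  Frank (age=60, score=66) -> no
  Carol (age=21, score=50) -> no
  Diana (age=55, score=82) -> no
  Vic (age=53, score=60) -> no
  Hank (age=65, score=85) -> YES


ANSWER: Hank


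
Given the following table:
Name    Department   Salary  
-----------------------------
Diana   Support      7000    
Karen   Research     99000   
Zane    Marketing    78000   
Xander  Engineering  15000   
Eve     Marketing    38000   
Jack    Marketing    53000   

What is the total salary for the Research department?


Research department members:
  Karen: 99000
Total = 99000 = 99000

ANSWER: 99000


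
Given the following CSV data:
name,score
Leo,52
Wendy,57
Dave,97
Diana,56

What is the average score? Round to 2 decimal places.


Scores: 52, 57, 97, 56
Sum = 262
Count = 4
Average = 262 / 4 = 65.50

ANSWER: 65.50


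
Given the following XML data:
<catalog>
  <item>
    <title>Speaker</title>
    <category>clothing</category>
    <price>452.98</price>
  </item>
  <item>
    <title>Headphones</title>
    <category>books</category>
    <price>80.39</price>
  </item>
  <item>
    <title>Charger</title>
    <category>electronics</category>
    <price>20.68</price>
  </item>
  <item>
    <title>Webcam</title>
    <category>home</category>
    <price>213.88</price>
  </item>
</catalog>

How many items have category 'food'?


Scanning <item> elements for <category>food</category>:
Count: 0

ANSWER: 0


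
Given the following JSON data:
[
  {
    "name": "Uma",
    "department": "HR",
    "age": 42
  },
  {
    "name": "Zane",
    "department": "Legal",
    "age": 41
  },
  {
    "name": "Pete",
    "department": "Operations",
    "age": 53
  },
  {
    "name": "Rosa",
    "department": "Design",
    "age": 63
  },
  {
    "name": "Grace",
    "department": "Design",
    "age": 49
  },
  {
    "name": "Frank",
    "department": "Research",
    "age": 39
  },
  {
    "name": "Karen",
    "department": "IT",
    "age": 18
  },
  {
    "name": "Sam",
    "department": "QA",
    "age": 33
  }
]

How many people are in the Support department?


Scanning records for department = Support
  No matches found
Count: 0

ANSWER: 0


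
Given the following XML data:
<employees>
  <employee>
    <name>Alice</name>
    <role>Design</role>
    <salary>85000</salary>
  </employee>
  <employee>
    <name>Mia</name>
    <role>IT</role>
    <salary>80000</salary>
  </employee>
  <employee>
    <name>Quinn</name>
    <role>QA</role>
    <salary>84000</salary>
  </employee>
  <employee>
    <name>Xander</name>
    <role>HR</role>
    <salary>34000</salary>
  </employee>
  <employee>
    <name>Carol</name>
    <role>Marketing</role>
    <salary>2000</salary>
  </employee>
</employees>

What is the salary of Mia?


Searching for <employee> with <name>Mia</name>
Found at position 2
<salary>80000</salary>

ANSWER: 80000


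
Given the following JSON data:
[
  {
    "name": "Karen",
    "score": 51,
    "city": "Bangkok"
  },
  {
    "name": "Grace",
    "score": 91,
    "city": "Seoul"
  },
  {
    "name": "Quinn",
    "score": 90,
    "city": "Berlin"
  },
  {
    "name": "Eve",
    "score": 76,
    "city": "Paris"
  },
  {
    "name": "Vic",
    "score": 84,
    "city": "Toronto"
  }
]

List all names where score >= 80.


Filtering records where score >= 80:
  Karen (score=51) -> no
  Grace (score=91) -> YES
  Quinn (score=90) -> YES
  Eve (score=76) -> no
  Vic (score=84) -> YES


ANSWER: Grace, Quinn, Vic
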